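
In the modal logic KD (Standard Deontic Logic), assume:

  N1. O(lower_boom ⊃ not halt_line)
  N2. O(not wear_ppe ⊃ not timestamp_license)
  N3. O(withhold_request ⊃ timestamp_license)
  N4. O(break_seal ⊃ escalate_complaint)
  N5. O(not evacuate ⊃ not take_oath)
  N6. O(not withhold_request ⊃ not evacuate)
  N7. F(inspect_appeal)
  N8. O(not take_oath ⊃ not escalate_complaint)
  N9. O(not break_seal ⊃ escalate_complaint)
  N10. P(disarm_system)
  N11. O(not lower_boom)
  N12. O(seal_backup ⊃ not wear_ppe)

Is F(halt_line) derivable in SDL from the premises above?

No

Premise 1 is O(lower_boom ⊃ not halt_line), but O(lower_boom) is not derivable from the premises, so it does not yield O(not halt_line).
No other premise forces O(not halt_line). An ideal world satisfying every premise can still have halt_line true, so F(halt_line) is not derivable.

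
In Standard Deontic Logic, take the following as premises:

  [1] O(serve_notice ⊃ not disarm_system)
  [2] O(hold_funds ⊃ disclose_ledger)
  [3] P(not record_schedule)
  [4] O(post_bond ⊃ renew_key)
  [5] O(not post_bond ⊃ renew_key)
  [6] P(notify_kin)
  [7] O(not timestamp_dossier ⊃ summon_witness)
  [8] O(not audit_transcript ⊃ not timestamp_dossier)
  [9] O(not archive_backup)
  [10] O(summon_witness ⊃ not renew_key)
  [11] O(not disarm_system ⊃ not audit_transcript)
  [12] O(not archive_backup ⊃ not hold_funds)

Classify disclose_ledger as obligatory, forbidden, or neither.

Premise 2 is O(hold_funds ⊃ disclose_ledger), but O(hold_funds) is not derivable from the premises, so it does not yield O(disclose_ledger).
No premise or chain of K-axiom applications forces O(disclose_ledger), and none forces O(not disclose_ledger). So disclose_ledger is neither obligatory nor forbidden under these norms.

Neither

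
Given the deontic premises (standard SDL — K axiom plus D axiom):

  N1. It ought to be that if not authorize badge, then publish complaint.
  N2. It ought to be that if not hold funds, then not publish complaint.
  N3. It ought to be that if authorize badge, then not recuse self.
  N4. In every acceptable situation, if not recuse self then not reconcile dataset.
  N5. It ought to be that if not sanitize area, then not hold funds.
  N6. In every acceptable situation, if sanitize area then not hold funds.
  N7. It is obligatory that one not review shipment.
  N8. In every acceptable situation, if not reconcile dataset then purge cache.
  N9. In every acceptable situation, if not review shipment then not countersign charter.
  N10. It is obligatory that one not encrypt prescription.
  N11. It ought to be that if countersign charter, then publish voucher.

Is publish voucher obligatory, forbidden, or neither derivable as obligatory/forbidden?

Neither

Premise 11 is O(countersign_charter → publish_voucher), but O(countersign_charter) is not derivable from the premises, so it does not yield O(publish_voucher).
No premise or chain of K-axiom applications forces O(publish_voucher), and none forces O(¬publish_voucher). So publish_voucher is neither obligatory nor forbidden under these norms.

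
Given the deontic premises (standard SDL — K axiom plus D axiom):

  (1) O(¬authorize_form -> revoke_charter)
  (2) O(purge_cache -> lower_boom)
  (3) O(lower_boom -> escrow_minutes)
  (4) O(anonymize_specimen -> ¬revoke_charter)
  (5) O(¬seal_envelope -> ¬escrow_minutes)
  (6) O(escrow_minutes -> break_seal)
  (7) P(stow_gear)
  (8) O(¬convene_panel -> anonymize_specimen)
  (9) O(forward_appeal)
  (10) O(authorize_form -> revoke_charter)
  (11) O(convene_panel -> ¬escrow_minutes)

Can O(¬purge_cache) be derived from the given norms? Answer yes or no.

Yes

Premises 1 and 10 cover both cases: O(¬authorize_form -> revoke_charter) and O(authorize_form -> revoke_charter). Since ¬authorize_form ∨ authorize_form is a tautology, O(revoke_charter) follows.
Premise 4 is O(anonymize_specimen -> ¬revoke_charter); contrapositively O(revoke_charter -> ¬anonymize_specimen). Since O(revoke_charter) holds, K gives O(¬anonymize_specimen).
The contrapositive of premise 8 (O(¬convene_panel -> anonymize_specimen)) is O(¬anonymize_specimen -> convene_panel), and O(¬anonymize_specimen) is already established, so O(convene_panel).
From O(convene_panel) and premise 11, O(convene_panel -> ¬escrow_minutes), we obtain O(¬escrow_minutes).
Premise 3 is O(lower_boom -> escrow_minutes); contrapositively O(¬escrow_minutes -> ¬lower_boom). Since O(¬escrow_minutes) holds, K gives O(¬lower_boom).
Premise 2 is O(purge_cache -> lower_boom); contrapositively O(¬lower_boom -> ¬purge_cache). Since O(¬lower_boom) holds, K gives O(¬purge_cache).
Premises 5, 6, 7, 9 do not contribute to this derivation.
So O(¬purge_cache) follows.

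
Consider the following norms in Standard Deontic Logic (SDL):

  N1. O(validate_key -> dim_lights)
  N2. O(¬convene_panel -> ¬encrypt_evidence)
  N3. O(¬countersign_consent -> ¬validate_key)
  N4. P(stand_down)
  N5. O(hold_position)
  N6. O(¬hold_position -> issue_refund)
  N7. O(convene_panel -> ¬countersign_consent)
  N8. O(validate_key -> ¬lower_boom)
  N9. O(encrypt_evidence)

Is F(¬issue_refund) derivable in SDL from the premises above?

No

Premise 6 is O(¬hold_position -> issue_refund), but O(¬hold_position) is not derivable from the premises, so it does not yield O(issue_refund).
No other premise forces O(issue_refund). An ideal world satisfying every premise can still have ¬issue_refund true, so F(¬issue_refund) is not derivable.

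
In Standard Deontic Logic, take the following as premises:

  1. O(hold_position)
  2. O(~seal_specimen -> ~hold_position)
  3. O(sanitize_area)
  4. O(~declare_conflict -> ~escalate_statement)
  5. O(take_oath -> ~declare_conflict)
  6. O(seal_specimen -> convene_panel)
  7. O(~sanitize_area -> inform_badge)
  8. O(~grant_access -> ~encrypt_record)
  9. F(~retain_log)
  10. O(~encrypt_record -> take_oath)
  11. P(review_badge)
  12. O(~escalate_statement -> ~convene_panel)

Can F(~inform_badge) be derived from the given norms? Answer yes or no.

No

Premise 7 is O(~sanitize_area -> inform_badge), but O(~sanitize_area) is not derivable from the premises, so it does not yield O(inform_badge).
No other premise forces O(inform_badge). An ideal world satisfying every premise can still have ~inform_badge true, so F(~inform_badge) is not derivable.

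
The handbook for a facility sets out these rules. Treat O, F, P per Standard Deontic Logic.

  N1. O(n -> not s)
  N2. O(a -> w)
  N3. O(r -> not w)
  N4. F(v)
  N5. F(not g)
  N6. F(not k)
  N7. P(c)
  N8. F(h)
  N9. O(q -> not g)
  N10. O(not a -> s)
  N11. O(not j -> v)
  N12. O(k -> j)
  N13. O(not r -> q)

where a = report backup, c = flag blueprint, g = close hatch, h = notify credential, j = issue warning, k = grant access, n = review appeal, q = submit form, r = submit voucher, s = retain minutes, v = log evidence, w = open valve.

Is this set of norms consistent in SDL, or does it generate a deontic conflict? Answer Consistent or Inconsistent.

Premise 11 is O(not j -> v), but O(not j) is not derivable from the premises, so it does not yield O(v).
So O(v) is not derivable, and the apparent clash with O(not v) does not arise.
A world satisfying every obligation exists (e.g. a=false, c=false, g=true, h=false, j=true, k=true, n=false, q=false, r=true, s=true, v=false, w=false); no atom is both obligatory and forbidden, so the set is consistent.

Consistent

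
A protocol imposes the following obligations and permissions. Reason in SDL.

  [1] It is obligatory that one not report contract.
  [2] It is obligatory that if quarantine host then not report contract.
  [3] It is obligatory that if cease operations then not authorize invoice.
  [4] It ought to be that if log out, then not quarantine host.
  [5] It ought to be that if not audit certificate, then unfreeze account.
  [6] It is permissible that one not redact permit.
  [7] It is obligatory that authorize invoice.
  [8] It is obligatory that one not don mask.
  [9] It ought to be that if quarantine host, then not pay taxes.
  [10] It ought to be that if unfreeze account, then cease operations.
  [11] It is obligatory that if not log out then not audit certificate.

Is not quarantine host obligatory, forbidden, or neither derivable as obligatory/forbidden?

From premise 7 we have O(authorize_invoice).
Premise 3, O(cease_operations → ¬authorize_invoice), contraposes to O(authorize_invoice → ¬cease_operations); with O(authorize_invoice) we get O(¬cease_operations).
Premise 10 is O(unfreeze_account → cease_operations); contrapositively O(¬cease_operations → ¬unfreeze_account). Since O(¬cease_operations) holds, K gives O(¬unfreeze_account).
Premise 5 is O(¬audit_certificate → unfreeze_account); contrapositively O(¬unfreeze_account → audit_certificate). Since O(¬unfreeze_account) holds, K gives O(audit_certificate).
Premise 11, O(¬log_out → ¬audit_certificate), contraposes to O(audit_certificate → log_out); with O(audit_certificate) we get O(log_out).
Applying K to premise 4 (O(log_out → ¬quarantine_host)) and O(log_out) yields O(¬quarantine_host).
Premises 1, 2, 6, 8, 9 do not contribute to this derivation.
Hence ¬quarantine_host is obligatory.

Obligatory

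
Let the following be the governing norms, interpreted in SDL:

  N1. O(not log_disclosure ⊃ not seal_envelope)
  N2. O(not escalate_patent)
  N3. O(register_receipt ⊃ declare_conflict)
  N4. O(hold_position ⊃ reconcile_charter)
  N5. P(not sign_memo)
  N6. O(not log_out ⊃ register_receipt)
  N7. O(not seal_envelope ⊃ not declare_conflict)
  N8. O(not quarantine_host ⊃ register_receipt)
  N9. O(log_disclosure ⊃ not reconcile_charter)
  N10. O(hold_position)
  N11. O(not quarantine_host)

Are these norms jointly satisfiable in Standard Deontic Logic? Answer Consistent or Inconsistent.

From premise 11 we have O(not quarantine_host).
Applying K to premise 8 (O(not quarantine_host ⊃ register_receipt)) and O(not quarantine_host) yields O(register_receipt).
With premise 3, O(register_receipt ⊃ declare_conflict), the K-axiom yields O(declare_conflict).
Premise 7, O(not seal_envelope ⊃ not declare_conflict), contraposes to O(declare_conflict ⊃ seal_envelope); with O(declare_conflict) we get O(seal_envelope).
The contrapositive of premise 1 (O(not log_disclosure ⊃ not seal_envelope)) is O(seal_envelope ⊃ log_disclosure), and O(seal_envelope) is already established, so O(log_disclosure).
With premise 9, O(log_disclosure ⊃ not reconcile_charter), the K-axiom yields O(not reconcile_charter).
Premise 4 is O(hold_position ⊃ reconcile_charter); contrapositively O(not reconcile_charter ⊃ not hold_position). Since O(not reconcile_charter) holds, K gives O(not hold_position).
Yet premise 10 states O(hold_position).
We now have both O(not hold_position) and O(hold_position) — hold_position is simultaneously obligatory and forbidden, violating the D-axiom.

Inconsistent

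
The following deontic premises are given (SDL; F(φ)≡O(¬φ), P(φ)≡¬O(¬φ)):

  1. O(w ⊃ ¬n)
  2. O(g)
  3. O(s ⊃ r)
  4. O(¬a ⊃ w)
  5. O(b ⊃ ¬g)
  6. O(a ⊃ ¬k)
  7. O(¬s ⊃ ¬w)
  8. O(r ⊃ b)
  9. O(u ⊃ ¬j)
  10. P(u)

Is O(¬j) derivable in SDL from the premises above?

No

Premise 9 is O(u ⊃ ¬j), but O(u) is not derivable from the premises (the permission P(u) asserts only ¬O(¬u), not O(u)), so it does not yield O(¬j).
No other premise forces O(¬j). An ideal world satisfying every premise can still have ¬j false, so O(¬j) is not derivable.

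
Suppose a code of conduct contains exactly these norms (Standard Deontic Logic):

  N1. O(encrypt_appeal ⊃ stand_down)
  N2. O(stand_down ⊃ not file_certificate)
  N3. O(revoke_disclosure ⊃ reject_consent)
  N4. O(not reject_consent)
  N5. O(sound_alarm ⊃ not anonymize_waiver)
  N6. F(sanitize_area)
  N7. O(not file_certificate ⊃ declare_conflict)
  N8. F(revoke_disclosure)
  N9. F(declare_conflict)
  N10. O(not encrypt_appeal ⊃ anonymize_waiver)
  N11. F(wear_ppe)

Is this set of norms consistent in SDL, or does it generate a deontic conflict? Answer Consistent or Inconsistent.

Consistent

Premise 3 is O(revoke_disclosure ⊃ reject_consent), but O(revoke_disclosure) is not derivable from the premises, so it does not yield O(reject_consent).
So O(reject_consent) is not derivable, and the apparent clash with O(not reject_consent) does not arise.
A world satisfying every obligation exists (e.g. anonymize_waiver=true, declare_conflict=false, encrypt_appeal=false, file_certificate=true, reject_consent=false, revoke_disclosure=false, sanitize_area=false, sound_alarm=false, stand_down=false, wear_ppe=false); no atom is both obligatory and forbidden, so the set is consistent.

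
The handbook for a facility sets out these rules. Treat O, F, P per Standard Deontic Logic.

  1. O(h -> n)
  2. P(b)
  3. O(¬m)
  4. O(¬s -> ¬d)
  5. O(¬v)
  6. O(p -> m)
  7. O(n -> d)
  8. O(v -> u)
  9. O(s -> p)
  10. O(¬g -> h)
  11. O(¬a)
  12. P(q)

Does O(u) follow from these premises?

No

Premise 8 is O(v -> u), but O(v) is not derivable from the premises, so it does not yield O(u).
No other premise forces O(u). An ideal world satisfying every premise can still have u false, so O(u) is not derivable.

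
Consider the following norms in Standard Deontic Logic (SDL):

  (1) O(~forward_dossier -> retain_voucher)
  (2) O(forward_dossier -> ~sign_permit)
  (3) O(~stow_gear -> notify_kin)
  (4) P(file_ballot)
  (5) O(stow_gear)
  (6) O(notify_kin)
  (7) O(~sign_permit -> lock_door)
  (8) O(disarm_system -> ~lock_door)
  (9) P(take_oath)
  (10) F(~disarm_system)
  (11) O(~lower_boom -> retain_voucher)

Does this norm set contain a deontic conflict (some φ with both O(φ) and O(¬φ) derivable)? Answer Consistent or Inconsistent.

Consistent

Premise 3 is O(~stow_gear -> notify_kin); even if O(notify_kin) held, inferring O(~stow_gear) would be affirming the consequent — invalid.
So O(~stow_gear) is not derivable, and the apparent clash with O(stow_gear) does not arise.
A world satisfying every obligation exists (e.g. disarm_system=true, file_ballot=false, forward_dossier=false, lock_door=false, lower_boom=false, notify_kin=true, retain_voucher=true, sign_permit=true, stow_gear=true, take_oath=false); no atom is both obligatory and forbidden, so the set is consistent.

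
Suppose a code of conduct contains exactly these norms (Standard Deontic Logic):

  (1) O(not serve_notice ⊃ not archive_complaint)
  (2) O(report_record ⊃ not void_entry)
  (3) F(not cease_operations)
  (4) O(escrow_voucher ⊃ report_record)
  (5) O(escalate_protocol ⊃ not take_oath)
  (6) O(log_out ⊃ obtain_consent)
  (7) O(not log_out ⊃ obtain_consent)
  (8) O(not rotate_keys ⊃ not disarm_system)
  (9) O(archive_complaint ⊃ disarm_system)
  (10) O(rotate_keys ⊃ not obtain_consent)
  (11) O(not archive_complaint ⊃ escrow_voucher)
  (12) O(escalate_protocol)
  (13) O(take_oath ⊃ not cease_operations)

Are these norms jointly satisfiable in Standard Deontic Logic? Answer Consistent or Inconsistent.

Premise 13 is O(take_oath ⊃ not cease_operations), but O(take_oath) is not derivable from the premises, so it does not yield O(not cease_operations).
So O(not cease_operations) is not derivable, and the apparent clash with O(cease_operations) does not arise.
A world satisfying every obligation exists (e.g. archive_complaint=false, cease_operations=true, disarm_system=false, escalate_protocol=true, escrow_voucher=true, log_out=false, obtain_consent=true, report_record=true, rotate_keys=false, serve_notice=false, take_oath=false, void_entry=false); no atom is both obligatory and forbidden, so the set is consistent.

Consistent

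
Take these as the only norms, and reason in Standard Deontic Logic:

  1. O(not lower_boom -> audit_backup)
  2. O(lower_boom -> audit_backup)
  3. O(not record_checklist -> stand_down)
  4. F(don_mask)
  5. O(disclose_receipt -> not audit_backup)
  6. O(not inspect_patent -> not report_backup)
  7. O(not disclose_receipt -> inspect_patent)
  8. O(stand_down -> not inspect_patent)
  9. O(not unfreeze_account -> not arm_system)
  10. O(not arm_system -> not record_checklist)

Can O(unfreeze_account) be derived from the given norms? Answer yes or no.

Premises 1 and 2 are O(not lower_boom -> audit_backup) and O(lower_boom -> audit_backup); every ideal world satisfies not lower_boom or lower_boom, so in either case audit_backup holds — hence O(audit_backup).
Premise 5 is O(disclose_receipt -> not audit_backup); contrapositively O(audit_backup -> not disclose_receipt). Since O(audit_backup) holds, K gives O(not disclose_receipt).
From O(not disclose_receipt) and premise 7, O(not disclose_receipt -> inspect_patent), we obtain O(inspect_patent).
Premise 8, O(stand_down -> not inspect_patent), contraposes to O(inspect_patent -> not stand_down); with O(inspect_patent) we get O(not stand_down).
Premise 3 is O(not record_checklist -> stand_down); contrapositively O(not stand_down -> record_checklist). Since O(not stand_down) holds, K gives O(record_checklist).
Premise 10, O(not arm_system -> not record_checklist), contraposes to O(record_checklist -> arm_system); with O(record_checklist) we get O(arm_system).
Premise 9 is O(not unfreeze_account -> not arm_system); contrapositively O(arm_system -> unfreeze_account). Since O(arm_system) holds, K gives O(unfreeze_account).
Premises 4, 6 do not contribute to this derivation.
So O(unfreeze_account) follows.

Yes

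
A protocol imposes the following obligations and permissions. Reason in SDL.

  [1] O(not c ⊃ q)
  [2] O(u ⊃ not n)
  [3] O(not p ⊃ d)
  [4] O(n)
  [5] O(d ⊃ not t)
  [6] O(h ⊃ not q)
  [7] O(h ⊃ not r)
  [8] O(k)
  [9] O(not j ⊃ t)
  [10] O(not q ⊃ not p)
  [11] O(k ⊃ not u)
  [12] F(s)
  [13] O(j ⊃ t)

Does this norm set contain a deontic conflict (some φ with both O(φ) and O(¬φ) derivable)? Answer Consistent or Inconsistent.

Premise 2 is O(u ⊃ not n), but O(u) is not derivable from the premises, so it does not yield O(not n).
So O(not n) is not derivable, and the apparent clash with O(n) does not arise.
A world satisfying every obligation exists (e.g. c=false, d=false, h=false, j=false, k=true, n=true, p=true, q=true, r=false, s=false, t=true, u=false); no atom is both obligatory and forbidden, so the set is consistent.

Consistent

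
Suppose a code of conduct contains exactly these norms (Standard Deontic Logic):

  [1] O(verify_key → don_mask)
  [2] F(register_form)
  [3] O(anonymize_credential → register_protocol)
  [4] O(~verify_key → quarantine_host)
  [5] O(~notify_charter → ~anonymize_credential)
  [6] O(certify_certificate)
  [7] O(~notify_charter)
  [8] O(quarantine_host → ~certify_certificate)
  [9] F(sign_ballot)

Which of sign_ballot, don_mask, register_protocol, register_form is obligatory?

Premise 6 gives O(certify_certificate).
Premise 8 is O(quarantine_host → ~certify_certificate); contrapositively O(certify_certificate → ~quarantine_host). Since O(certify_certificate) holds, K gives O(~quarantine_host).
Premise 4, O(~verify_key → quarantine_host), contraposes to O(~quarantine_host → verify_key); with O(~quarantine_host) we get O(verify_key).
With premise 1, O(verify_key → don_mask), the K-axiom yields O(don_mask).
So O(don_mask) holds — don_mask is obligatory. None of the other listed options is made obligatory by any chain of premises.

don_mask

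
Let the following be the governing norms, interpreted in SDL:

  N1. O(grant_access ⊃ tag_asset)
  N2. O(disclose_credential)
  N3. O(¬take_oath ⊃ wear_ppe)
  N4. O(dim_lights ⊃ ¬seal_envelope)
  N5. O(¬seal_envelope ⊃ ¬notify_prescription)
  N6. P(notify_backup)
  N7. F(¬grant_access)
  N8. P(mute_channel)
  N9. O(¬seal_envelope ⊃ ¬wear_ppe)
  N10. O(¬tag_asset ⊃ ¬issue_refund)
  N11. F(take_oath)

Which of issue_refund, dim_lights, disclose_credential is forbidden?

F(take_oath) at premise 11 means O(¬take_oath).
With premise 3, O(¬take_oath ⊃ wear_ppe), the K-axiom yields O(wear_ppe).
The contrapositive of premise 9 (O(¬seal_envelope ⊃ ¬wear_ppe)) is O(wear_ppe ⊃ seal_envelope), and O(wear_ppe) is already established, so O(seal_envelope).
Premise 4, O(dim_lights ⊃ ¬seal_envelope), contraposes to O(seal_envelope ⊃ ¬dim_lights); with O(seal_envelope) we get O(¬dim_lights).
So O(¬dim_lights) holds, i.e. dim_lights is forbidden. None of the other listed options is forbidden under the premises.

dim_lights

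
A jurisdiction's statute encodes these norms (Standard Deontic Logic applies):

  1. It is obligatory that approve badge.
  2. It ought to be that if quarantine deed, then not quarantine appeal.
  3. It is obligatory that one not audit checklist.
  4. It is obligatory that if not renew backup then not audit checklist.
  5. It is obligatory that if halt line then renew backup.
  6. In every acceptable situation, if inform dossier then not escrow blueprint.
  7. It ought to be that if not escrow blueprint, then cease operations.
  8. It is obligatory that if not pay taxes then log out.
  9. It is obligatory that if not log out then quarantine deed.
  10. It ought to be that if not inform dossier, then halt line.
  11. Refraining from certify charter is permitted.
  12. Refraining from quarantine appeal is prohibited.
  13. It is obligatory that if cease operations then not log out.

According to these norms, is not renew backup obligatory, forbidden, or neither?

Forbidden

F(¬quarantine_appeal) at premise 12 means O(quarantine_appeal).
Premise 2 is O(quarantine_deed → ¬quarantine_appeal); contrapositively O(quarantine_appeal → ¬quarantine_deed). Since O(quarantine_appeal) holds, K gives O(¬quarantine_deed).
The contrapositive of premise 9 (O(¬log_out → quarantine_deed)) is O(¬quarantine_deed → log_out), and O(¬quarantine_deed) is already established, so O(log_out).
The contrapositive of premise 13 (O(cease_operations → ¬log_out)) is O(log_out → ¬cease_operations), and O(log_out) is already established, so O(¬cease_operations).
The contrapositive of premise 7 (O(¬escrow_blueprint → cease_operations)) is O(¬cease_operations → escrow_blueprint), and O(¬cease_operations) is already established, so O(escrow_blueprint).
The contrapositive of premise 6 (O(inform_dossier → ¬escrow_blueprint)) is O(escrow_blueprint → ¬inform_dossier), and O(escrow_blueprint) is already established, so O(¬inform_dossier).
With premise 10, O(¬inform_dossier → halt_line), the K-axiom yields O(halt_line).
Premise 5 is O(halt_line → renew_backup); since O(halt_line), deontic closure gives O(renew_backup).
Premises 1, 3, 4, 8, 11 do not contribute to this derivation.
Thus O(renew_backup), which is F(¬renew_backup): ¬renew_backup is forbidden.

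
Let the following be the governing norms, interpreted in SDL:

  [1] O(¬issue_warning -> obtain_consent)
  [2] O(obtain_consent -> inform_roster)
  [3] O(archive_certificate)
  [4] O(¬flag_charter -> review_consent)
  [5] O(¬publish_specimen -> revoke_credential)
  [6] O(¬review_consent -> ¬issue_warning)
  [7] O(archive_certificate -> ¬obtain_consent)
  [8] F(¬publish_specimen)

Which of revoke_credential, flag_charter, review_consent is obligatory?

review_consent

Premise 3 gives O(archive_certificate).
From O(archive_certificate) and premise 7, O(archive_certificate -> ¬obtain_consent), we obtain O(¬obtain_consent).
The contrapositive of premise 1 (O(¬issue_warning -> obtain_consent)) is O(¬obtain_consent -> issue_warning), and O(¬obtain_consent) is already established, so O(issue_warning).
The contrapositive of premise 6 (O(¬review_consent -> ¬issue_warning)) is O(issue_warning -> review_consent), and O(issue_warning) is already established, so O(review_consent).
So O(review_consent) holds — review_consent is obligatory. None of the other listed options is made obligatory by any chain of premises.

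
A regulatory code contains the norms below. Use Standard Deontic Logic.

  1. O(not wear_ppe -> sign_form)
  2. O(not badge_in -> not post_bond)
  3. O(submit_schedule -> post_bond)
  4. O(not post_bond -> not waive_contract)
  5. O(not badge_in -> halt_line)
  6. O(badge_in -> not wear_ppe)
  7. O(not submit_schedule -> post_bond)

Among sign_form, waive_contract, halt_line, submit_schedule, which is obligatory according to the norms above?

Premises 7 and 3 cover both cases: O(not submit_schedule -> post_bond) and O(submit_schedule -> post_bond). Since not submit_schedule ∨ submit_schedule is a tautology, O(post_bond) follows.
Premise 2 is O(not badge_in -> not post_bond); contrapositively O(post_bond -> badge_in). Since O(post_bond) holds, K gives O(badge_in).
Premise 6 is O(badge_in -> not wear_ppe); since O(badge_in), deontic closure gives O(not wear_ppe).
With premise 1, O(not wear_ppe -> sign_form), the K-axiom yields O(sign_form).
So O(sign_form) holds — sign_form is obligatory. None of the other listed options is made obligatory by any chain of premises.

sign_form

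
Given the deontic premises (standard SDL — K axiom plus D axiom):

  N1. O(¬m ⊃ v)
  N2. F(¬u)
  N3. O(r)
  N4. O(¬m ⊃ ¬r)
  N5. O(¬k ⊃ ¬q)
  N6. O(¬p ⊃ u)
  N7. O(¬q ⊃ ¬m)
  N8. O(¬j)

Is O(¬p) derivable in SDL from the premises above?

No

Premise 6 is O(¬p ⊃ u); even if O(u) held, inferring O(¬p) would be affirming the consequent — invalid.
No other premise forces O(¬p). An ideal world satisfying every premise can still have ¬p false, so O(¬p) is not derivable.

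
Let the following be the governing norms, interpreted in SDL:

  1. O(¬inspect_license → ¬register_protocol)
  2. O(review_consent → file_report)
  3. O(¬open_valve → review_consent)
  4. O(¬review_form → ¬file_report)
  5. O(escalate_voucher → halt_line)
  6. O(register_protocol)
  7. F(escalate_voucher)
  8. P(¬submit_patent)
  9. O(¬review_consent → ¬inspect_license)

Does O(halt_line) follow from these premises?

No

Premise 5 is O(escalate_voucher → halt_line), but O(escalate_voucher) is not derivable from the premises, so it does not yield O(halt_line).
No other premise forces O(halt_line). An ideal world satisfying every premise can still have halt_line false, so O(halt_line) is not derivable.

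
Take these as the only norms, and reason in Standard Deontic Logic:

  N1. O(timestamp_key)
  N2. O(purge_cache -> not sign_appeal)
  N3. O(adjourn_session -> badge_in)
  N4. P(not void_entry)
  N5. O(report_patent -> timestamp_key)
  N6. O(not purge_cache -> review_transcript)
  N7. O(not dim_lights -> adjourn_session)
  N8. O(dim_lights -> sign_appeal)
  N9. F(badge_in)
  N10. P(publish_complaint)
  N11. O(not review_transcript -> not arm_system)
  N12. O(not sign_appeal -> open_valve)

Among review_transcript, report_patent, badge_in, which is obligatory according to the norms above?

review_transcript

Premise 9, F(badge_in), is equivalent to O(not badge_in).
The contrapositive of premise 3 (O(adjourn_session -> badge_in)) is O(not badge_in -> not adjourn_session), and O(not badge_in) is already established, so O(not adjourn_session).
Premise 7, O(not dim_lights -> adjourn_session), contraposes to O(not adjourn_session -> dim_lights); with O(not adjourn_session) we get O(dim_lights).
Applying K to premise 8 (O(dim_lights -> sign_appeal)) and O(dim_lights) yields O(sign_appeal).
Premise 2, O(purge_cache -> not sign_appeal), contraposes to O(sign_appeal -> not purge_cache); with O(sign_appeal) we get O(not purge_cache).
With premise 6, O(not purge_cache -> review_transcript), the K-axiom yields O(review_transcript).
So O(review_transcript) holds — review_transcript is obligatory. None of the other listed options is made obligatory by any chain of premises.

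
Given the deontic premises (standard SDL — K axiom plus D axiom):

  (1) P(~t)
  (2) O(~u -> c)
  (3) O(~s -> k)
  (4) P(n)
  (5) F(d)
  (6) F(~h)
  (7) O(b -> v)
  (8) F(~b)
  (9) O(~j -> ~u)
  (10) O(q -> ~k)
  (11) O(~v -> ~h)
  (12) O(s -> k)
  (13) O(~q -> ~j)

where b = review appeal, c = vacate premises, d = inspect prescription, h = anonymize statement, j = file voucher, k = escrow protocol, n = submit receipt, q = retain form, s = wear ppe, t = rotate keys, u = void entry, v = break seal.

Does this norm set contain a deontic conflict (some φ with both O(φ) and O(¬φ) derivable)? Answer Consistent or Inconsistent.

Consistent

Premise 11 is O(~v -> ~h), but O(~v) is not derivable from the premises, so it does not yield O(~h).
So O(~h) is not derivable, and the apparent clash with O(h) does not arise.
A world satisfying every obligation exists (e.g. b=true, c=true, d=false, h=true, j=false, k=true, n=false, q=false, s=false, t=false, u=false, v=true); no atom is both obligatory and forbidden, so the set is consistent.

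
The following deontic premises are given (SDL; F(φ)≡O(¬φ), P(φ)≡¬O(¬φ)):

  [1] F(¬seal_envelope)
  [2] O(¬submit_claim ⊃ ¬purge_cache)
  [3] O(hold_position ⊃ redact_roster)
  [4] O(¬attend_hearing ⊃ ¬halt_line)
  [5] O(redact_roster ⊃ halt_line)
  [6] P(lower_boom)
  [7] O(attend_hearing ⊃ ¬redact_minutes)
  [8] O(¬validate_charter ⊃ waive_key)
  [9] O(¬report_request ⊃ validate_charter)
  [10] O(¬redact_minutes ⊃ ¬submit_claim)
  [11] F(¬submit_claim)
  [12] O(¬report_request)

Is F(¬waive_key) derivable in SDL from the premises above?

Premise 8 is O(¬validate_charter ⊃ waive_key), but O(¬validate_charter) is not derivable from the premises, so it does not yield O(waive_key).
No other premise forces O(waive_key). An ideal world satisfying every premise can still have ¬waive_key true, so F(¬waive_key) is not derivable.

No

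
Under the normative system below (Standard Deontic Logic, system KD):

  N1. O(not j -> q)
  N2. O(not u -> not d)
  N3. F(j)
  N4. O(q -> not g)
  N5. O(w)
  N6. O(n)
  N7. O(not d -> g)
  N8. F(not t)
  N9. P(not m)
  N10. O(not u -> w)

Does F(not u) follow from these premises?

Yes

Premise 3 is F(j), i.e. O(not j).
Applying K to premise 1 (O(not j -> q)) and O(not j) yields O(q).
Premise 4 is O(q -> not g); since O(q), deontic closure gives O(not g).
The contrapositive of premise 7 (O(not d -> g)) is O(not g -> d), and O(not g) is already established, so O(d).
Premise 2, O(not u -> not d), contraposes to O(d -> u); with O(d) we get O(u).
Premises 5, 6, 8, 9, 10 do not contribute to this derivation.
So O(u) holds, i.e. F(not u). The claim follows.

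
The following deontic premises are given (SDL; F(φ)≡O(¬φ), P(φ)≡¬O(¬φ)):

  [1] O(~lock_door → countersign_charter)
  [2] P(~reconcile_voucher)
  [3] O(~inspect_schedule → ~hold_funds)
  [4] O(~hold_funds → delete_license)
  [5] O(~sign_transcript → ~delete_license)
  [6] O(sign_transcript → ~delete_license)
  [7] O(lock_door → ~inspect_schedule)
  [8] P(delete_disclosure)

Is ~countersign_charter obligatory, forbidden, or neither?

Premises 6 and 5 are O(sign_transcript → ~delete_license) and O(~sign_transcript → ~delete_license); every ideal world satisfies sign_transcript or ~sign_transcript, so in either case ~delete_license holds — hence O(~delete_license).
Premise 4 is O(~hold_funds → delete_license); contrapositively O(~delete_license → hold_funds). Since O(~delete_license) holds, K gives O(hold_funds).
Premise 3 is O(~inspect_schedule → ~hold_funds); contrapositively O(hold_funds → inspect_schedule). Since O(hold_funds) holds, K gives O(inspect_schedule).
The contrapositive of premise 7 (O(lock_door → ~inspect_schedule)) is O(inspect_schedule → ~lock_door), and O(inspect_schedule) is already established, so O(~lock_door).
Premise 1 is O(~lock_door → countersign_charter); since O(~lock_door), deontic closure gives O(countersign_charter).
Premises 2, 8 do not contribute to this derivation.
Thus O(countersign_charter), which is F(~countersign_charter): ~countersign_charter is forbidden.

Forbidden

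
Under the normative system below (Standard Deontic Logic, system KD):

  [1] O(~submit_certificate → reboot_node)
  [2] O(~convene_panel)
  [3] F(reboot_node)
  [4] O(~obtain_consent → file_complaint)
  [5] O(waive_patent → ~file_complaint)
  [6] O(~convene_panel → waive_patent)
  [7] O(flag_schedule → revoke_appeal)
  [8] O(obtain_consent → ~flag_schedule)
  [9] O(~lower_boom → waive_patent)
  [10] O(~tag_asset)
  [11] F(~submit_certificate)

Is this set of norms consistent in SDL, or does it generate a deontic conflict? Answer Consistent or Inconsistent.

Consistent

Premise 1 is O(~submit_certificate → reboot_node), but O(~submit_certificate) is not derivable from the premises, so it does not yield O(reboot_node).
So O(reboot_node) is not derivable, and the apparent clash with O(~reboot_node) does not arise.
A world satisfying every obligation exists (e.g. convene_panel=false, file_complaint=false, flag_schedule=false, lower_boom=false, obtain_consent=true, reboot_node=false, revoke_appeal=false, submit_certificate=true, tag_asset=false, waive_patent=true); no atom is both obligatory and forbidden, so the set is consistent.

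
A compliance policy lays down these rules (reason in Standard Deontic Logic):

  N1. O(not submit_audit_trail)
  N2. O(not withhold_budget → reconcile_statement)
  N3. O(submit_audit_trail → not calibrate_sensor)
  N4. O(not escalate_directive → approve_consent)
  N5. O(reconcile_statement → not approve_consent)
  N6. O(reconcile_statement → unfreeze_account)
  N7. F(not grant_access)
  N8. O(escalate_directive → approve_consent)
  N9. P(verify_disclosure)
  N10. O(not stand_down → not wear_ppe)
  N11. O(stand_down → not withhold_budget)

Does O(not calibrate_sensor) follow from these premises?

Premise 3 is O(submit_audit_trail → not calibrate_sensor), but O(submit_audit_trail) is not derivable from the premises, so it does not yield O(not calibrate_sensor).
No other premise forces O(not calibrate_sensor). An ideal world satisfying every premise can still have not calibrate_sensor false, so O(not calibrate_sensor) is not derivable.

No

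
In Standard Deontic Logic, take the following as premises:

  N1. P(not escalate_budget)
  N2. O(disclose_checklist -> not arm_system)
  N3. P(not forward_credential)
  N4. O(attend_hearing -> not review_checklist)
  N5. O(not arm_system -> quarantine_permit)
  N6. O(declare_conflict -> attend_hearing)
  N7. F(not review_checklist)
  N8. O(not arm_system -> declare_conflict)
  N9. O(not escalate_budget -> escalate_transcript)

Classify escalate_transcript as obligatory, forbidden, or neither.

Premise 9 is O(not escalate_budget -> escalate_transcript), but O(not escalate_budget) is not derivable from the premises (the permission P(not escalate_budget) asserts only not O(escalate_budget), not O(not escalate_budget)), so it does not yield O(escalate_transcript).
No premise or chain of K-axiom applications forces O(escalate_transcript), and none forces O(not escalate_transcript). So escalate_transcript is neither obligatory nor forbidden under these norms.

Neither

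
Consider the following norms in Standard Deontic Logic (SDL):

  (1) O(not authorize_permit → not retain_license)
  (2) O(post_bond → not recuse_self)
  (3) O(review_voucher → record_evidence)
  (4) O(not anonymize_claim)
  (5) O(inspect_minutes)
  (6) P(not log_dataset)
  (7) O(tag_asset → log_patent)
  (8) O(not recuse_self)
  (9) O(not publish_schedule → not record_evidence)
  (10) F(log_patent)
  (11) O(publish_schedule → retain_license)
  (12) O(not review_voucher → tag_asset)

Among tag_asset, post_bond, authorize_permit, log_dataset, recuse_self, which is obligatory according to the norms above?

authorize_permit

Premise 10, F(log_patent), is equivalent to O(not log_patent).
Premise 7 is O(tag_asset → log_patent); contrapositively O(not log_patent → not tag_asset). Since O(not log_patent) holds, K gives O(not tag_asset).
Premise 12 is O(not review_voucher → tag_asset); contrapositively O(not tag_asset → review_voucher). Since O(not tag_asset) holds, K gives O(review_voucher).
Applying K to premise 3 (O(review_voucher → record_evidence)) and O(review_voucher) yields O(record_evidence).
Premise 9 is O(not publish_schedule → not record_evidence); contrapositively O(record_evidence → publish_schedule). Since O(record_evidence) holds, K gives O(publish_schedule).
Premise 11 is O(publish_schedule → retain_license); since O(publish_schedule), deontic closure gives O(retain_license).
The contrapositive of premise 1 (O(not authorize_permit → not retain_license)) is O(retain_license → authorize_permit), and O(retain_license) is already established, so O(authorize_permit).
So O(authorize_permit) holds — authorize_permit is obligatory. None of the other listed options is made obligatory by any chain of premises.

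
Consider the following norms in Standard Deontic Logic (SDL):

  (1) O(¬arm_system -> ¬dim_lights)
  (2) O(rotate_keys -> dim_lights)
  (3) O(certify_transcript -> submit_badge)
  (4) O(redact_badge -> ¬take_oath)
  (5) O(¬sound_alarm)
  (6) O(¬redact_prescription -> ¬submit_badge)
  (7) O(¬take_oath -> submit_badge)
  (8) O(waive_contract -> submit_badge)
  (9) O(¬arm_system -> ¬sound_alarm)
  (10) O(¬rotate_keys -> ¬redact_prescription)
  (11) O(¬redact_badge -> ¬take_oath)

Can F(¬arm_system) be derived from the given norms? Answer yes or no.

Yes

Premises 11 and 4 cover both cases: O(¬redact_badge -> ¬take_oath) and O(redact_badge -> ¬take_oath). Since ¬redact_badge ∨ redact_badge is a tautology, O(¬take_oath) follows.
With premise 7, O(¬take_oath -> submit_badge), the K-axiom yields O(submit_badge).
Premise 6, O(¬redact_prescription -> ¬submit_badge), contraposes to O(submit_badge -> redact_prescription); with O(submit_badge) we get O(redact_prescription).
The contrapositive of premise 10 (O(¬rotate_keys -> ¬redact_prescription)) is O(redact_prescription -> rotate_keys), and O(redact_prescription) is already established, so O(rotate_keys).
Applying K to premise 2 (O(rotate_keys -> dim_lights)) and O(rotate_keys) yields O(dim_lights).
The contrapositive of premise 1 (O(¬arm_system -> ¬dim_lights)) is O(dim_lights -> arm_system), and O(dim_lights) is already established, so O(arm_system).
Premises 3, 5, 8, 9 do not contribute to this derivation.
So O(arm_system) holds, i.e. F(¬arm_system). The claim follows.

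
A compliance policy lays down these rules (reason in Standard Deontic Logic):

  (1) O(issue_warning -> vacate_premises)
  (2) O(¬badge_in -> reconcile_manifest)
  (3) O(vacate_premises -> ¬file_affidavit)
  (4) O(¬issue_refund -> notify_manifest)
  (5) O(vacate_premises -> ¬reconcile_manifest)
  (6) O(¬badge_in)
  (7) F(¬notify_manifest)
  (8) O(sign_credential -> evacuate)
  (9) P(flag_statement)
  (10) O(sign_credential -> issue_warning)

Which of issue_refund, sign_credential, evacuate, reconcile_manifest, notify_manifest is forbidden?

Premise 6 gives O(¬badge_in).
Premise 2 is O(¬badge_in -> reconcile_manifest); since O(¬badge_in), deontic closure gives O(reconcile_manifest).
Premise 5, O(vacate_premises -> ¬reconcile_manifest), contraposes to O(reconcile_manifest -> ¬vacate_premises); with O(reconcile_manifest) we get O(¬vacate_premises).
Premise 1 is O(issue_warning -> vacate_premises); contrapositively O(¬vacate_premises -> ¬issue_warning). Since O(¬vacate_premises) holds, K gives O(¬issue_warning).
Premise 10, O(sign_credential -> issue_warning), contraposes to O(¬issue_warning -> ¬sign_credential); with O(¬issue_warning) we get O(¬sign_credential).
So O(¬sign_credential) holds, i.e. sign_credential is forbidden. None of the other listed options is forbidden under the premises.

sign_credential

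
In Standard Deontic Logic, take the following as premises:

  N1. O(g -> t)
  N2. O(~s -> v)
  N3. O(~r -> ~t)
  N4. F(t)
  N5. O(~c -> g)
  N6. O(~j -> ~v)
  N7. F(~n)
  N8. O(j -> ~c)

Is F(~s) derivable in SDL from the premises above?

Premise 4 is F(t), i.e. O(~t).
The contrapositive of premise 1 (O(g -> t)) is O(~t -> ~g), and O(~t) is already established, so O(~g).
Premise 5, O(~c -> g), contraposes to O(~g -> c); with O(~g) we get O(c).
The contrapositive of premise 8 (O(j -> ~c)) is O(c -> ~j), and O(c) is already established, so O(~j).
With premise 6, O(~j -> ~v), the K-axiom yields O(~v).
Premise 2, O(~s -> v), contraposes to O(~v -> s); with O(~v) we get O(s).
Premises 3, 7 do not contribute to this derivation.
So O(s) holds, i.e. F(~s). The claim follows.

Yes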